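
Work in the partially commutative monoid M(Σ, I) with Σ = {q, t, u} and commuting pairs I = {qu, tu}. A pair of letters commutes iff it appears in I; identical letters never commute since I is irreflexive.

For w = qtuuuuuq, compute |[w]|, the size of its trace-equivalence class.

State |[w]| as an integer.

56

piece 0:q — minimal
piece 1:t rests on {0:q}
piece 2:u — minimal
piece 3:u rests on {2:u}
piece 4:u rests on {3:u}
piece 5:u rests on {4:u}
piece 6:u rests on {5:u}
piece 7:q rests on {1:t}
minimal pieces: {0:q, 2:u}
ways to finish when only these pieces remain (= sum over removing one remaining piece with nothing left below it):
  1 left: {6}→1  {7}→1
  2 left: {1,7}→1  {5,6}→1  {6,7}→2
  3 left: {0,1,7}→1  {1,6,7}→3  {4,5,6}→1  {5,6,7}→3
  4 left: {0,1,6,7}→4  {1,5,6,7}→6  {3,4,5,6}→1  {4,5,6,7}→4
  5 left: {0,1,5,6,7}→10  {1,4,5,6,7}→10  {2,3,4,5,6}→1  {3,4,5,6,7}→5
  6 left: {0,1,4,5,6,7}→20  {1,3,4,5,6,7}→15  {2,3,4,5,6,7}→6
  placing 0:q first → 21 extensions
  placing 2:u first → 35 extensions
total linear extensions = 56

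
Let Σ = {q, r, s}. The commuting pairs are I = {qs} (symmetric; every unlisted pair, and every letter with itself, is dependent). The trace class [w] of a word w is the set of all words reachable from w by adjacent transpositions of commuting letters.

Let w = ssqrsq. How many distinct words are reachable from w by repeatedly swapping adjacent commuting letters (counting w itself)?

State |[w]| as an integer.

0(s) covers ∅
1(s) covers 0:s
2(q) covers ∅
3(r) covers 1:s, 2:q
4(s) covers 3:r
5(q) covers 3:r
floor of heap: 0:s, 2:q
completions by unplaced set U, small U first (add the entries for U minus each lowest piece of U):
  |U|=1: {4}:1  {5}:1
  |U|=2: {4,5}:2
  |U|=3: {3,4,5}:2
  |U|=4: {1,3,4,5}:2  {2,3,4,5}:2
  start at 0(s): 4
  start at 2(q): 2
sum over floor = 6

6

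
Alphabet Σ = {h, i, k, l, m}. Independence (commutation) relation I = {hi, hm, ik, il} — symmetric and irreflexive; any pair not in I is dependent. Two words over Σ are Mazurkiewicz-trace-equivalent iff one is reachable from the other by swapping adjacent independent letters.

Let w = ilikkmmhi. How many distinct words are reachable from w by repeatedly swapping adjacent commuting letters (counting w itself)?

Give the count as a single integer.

45

0(i) covers ∅
1(l) covers ∅
2(i) covers 0:i
3(k) covers 1:l
4(k) covers 3:k
5(m) covers 2:i, 4:k
6(m) covers 5:m
7(h) covers 4:k
8(i) covers 6:m
floor of heap: 0:i, 1:l
completions by unplaced set U, small U first (add the entries for U minus each lowest piece of U):
  |U|=1: {7}:1  {8}:1
  |U|=2: {6,8}:1  {7,8}:2
  |U|=3: {5,6,8}:1  {6,7,8}:3
  |U|=4: {2,5,6,8}:1  {5,6,7,8}:4
  |U|=5: {0,2,5,6,8}:1  {2,5,6,7,8}:5  {4,5,6,7,8}:4
  |U|=6: {0,2,5,6,7,8}:6  {2,4,5,6,7,8}:9  {3,4,5,6,7,8}:4
  |U|=7: {0,2,4,5,6,7,8}:15  {1,3,4,5,6,7,8}:4  {2,3,4,5,6,7,8}:13
  start at 0(i): 17
  start at 1(l): 28
sum over floor = 45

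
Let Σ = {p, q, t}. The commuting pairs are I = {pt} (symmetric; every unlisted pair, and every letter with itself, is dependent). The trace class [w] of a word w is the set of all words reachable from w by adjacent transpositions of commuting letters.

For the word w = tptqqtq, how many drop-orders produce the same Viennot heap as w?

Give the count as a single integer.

0(t) covers ∅
1(p) covers ∅
2(t) covers 0:t
3(q) covers 1:p, 2:t
4(q) covers 3:q
5(t) covers 4:q
6(q) covers 5:t
floor of heap: 0:t, 1:p
completions by unplaced set U, small U first (add the entries for U minus each lowest piece of U):
  |U|=1: {6}:1
  |U|=2: {5,6}:1
  |U|=3: {4,5,6}:1
  |U|=4: {3,4,5,6}:1
  |U|=5: {1,3,4,5,6}:1  {2,3,4,5,6}:1
  start at 0(t): 2
  start at 1(p): 1
sum over floor = 3

3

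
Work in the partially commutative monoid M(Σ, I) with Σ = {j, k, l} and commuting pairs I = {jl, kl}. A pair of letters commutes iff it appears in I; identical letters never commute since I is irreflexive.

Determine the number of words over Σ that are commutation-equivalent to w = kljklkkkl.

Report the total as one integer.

84

#0=k has no predecessor
#1=l has no predecessor
#2=j depends on [0:k]
#3=k depends on [2:j]
#4=l depends on [1:l]
#5=k depends on [3:k]
#6=k depends on [5:k]
#7=k depends on [6:k]
#8=l depends on [4:l]
sources: [0:k, 1:l]
N(rest) = Σ N(rest − s) over sources s of rest; N(one piece) = 1:
  size 1 → [7]=1  [8]=1
  size 2 → [4,8]=1  [6,7]=1  [7,8]=2
  size 3 → [1,4,8]=1  [4,7,8]=3  [5,6,7]=1  [6,7,8]=3
  size 4 → [1,4,7,8]=4  [3,5,6,7]=1  [4,6,7,8]=6  [5,6,7,8]=4
  size 5 → [1,4,6,7,8]=10  [2,3,5,6,7]=1  [3,5,6,7,8]=5  [4,5,6,7,8]=10
  size 6 → [0,2,3,5,6,7]=1  [1,4,5,6,7,8]=20  [2,3,5,6,7,8]=6  [3,4,5,6,7,8]=15
  size 7 → [0,2,3,5,6,7,8]=7  [1,3,4,5,6,7,8]=35  [2,3,4,5,6,7,8]=21
  first=0(k) contributes 56
  first=1(l) contributes 28
|[w]| = 84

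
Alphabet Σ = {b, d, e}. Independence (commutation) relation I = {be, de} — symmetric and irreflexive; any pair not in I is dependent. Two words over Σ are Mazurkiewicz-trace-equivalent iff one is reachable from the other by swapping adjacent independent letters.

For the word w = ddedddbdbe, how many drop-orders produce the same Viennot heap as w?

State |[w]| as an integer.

#0=d has no predecessor
#1=d depends on [0:d]
#2=e has no predecessor
#3=d depends on [1:d]
#4=d depends on [3:d]
#5=d depends on [4:d]
#6=b depends on [5:d]
#7=d depends on [6:b]
#8=b depends on [7:d]
#9=e depends on [2:e]
sources: [0:d, 2:e]
N(rest) = Σ N(rest − s) over sources s of rest; N(one piece) = 1:
  size 1 → [8]=1  [9]=1
  size 2 → [2,9]=1  [7,8]=1  [8,9]=2
  size 3 → [2,8,9]=3  [6,7,8]=1  [7,8,9]=3
  size 4 → [2,7,8,9]=6  [5,6,7,8]=1  [6,7,8,9]=4
  size 5 → [2,6,7,8,9]=10  [4,5,6,7,8]=1  [5,6,7,8,9]=5
  size 6 → [2,5,6,7,8,9]=15  [3,4,5,6,7,8]=1  [4,5,6,7,8,9]=6
  size 7 → [1,3,4,5,6,7,8]=1  [2,4,5,6,7,8,9]=21  [3,4,5,6,7,8,9]=7
  size 8 → [0,1,3,4,5,6,7,8]=1  [1,3,4,5,6,7,8,9]=8  [2,3,4,5,6,7,8,9]=28
  first=0(d) contributes 36
  first=2(e) contributes 9
|[w]| = 45

45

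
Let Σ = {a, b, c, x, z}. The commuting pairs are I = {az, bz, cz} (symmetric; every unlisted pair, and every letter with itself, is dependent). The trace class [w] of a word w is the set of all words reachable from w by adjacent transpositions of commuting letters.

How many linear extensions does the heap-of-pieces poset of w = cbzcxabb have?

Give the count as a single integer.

4

piece 0:c — minimal
piece 1:b rests on {0:c}
piece 2:z — minimal
piece 3:c rests on {1:b}
piece 4:x rests on {2:z, 3:c}
piece 5:a rests on {4:x}
piece 6:b rests on {5:a}
piece 7:b rests on {6:b}
minimal pieces: {0:c, 2:z}
ways to finish when only these pieces remain (= sum over removing one remaining piece with nothing left below it):
  1 left: {7}→1
  2 left: {6,7}→1
  3 left: {5,6,7}→1
  4 left: {4,5,6,7}→1
  5 left: {2,4,5,6,7}→1  {3,4,5,6,7}→1
  6 left: {1,3,4,5,6,7}→1  {2,3,4,5,6,7}→2
  placing 0:c first → 3 extensions
  placing 2:z first → 1 extensions
total linear extensions = 4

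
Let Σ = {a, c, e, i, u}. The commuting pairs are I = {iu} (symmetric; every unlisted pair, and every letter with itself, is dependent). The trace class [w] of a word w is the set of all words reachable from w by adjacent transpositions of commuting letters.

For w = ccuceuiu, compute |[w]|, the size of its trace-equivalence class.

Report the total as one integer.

piece 0:c — minimal
piece 1:c rests on {0:c}
piece 2:u rests on {1:c}
piece 3:c rests on {2:u}
piece 4:e rests on {3:c}
piece 5:u rests on {4:e}
piece 6:i rests on {4:e}
piece 7:u rests on {5:u}
minimal pieces: {0:c}
ways to finish when only these pieces remain (= sum over removing one remaining piece with nothing left below it):
  1 left: {6}→1  {7}→1
  2 left: {5,7}→1  {6,7}→2
  3 left: {5,6,7}→3
  4 left: {4,5,6,7}→3
  5 left: {3,4,5,6,7}→3
  6 left: {2,3,4,5,6,7}→3
  placing 0:c first → 3 extensions

3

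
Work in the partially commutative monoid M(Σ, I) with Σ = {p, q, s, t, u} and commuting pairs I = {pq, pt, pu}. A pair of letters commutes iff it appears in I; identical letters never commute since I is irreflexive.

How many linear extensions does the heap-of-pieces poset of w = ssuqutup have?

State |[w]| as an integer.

6

#0=s has no predecessor
#1=s depends on [0:s]
#2=u depends on [1:s]
#3=q depends on [2:u]
#4=u depends on [3:q]
#5=t depends on [4:u]
#6=u depends on [5:t]
#7=p depends on [1:s]
sources: [0:s]
N(rest) = Σ N(rest − s) over sources s of rest; N(one piece) = 1:
  size 1 → [6]=1  [7]=1
  size 2 → [5,6]=1  [6,7]=2
  size 3 → [4,5,6]=1  [5,6,7]=3
  size 4 → [3,4,5,6]=1  [4,5,6,7]=4
  size 5 → [2,3,4,5,6]=1  [3,4,5,6,7]=5
  size 6 → [2,3,4,5,6,7]=6
  first=0(s) contributes 6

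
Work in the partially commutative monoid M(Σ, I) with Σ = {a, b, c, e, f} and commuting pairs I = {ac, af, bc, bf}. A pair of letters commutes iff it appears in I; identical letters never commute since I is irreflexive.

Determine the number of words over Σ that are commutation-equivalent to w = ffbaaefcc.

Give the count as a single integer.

drop 0:f onto floor
drop 1:f onto {0:f}
drop 2:b onto floor
drop 3:a onto {2:b}
drop 4:a onto {3:a}
drop 5:e onto {1:f, 4:a}
drop 6:f onto {5:e}
drop 7:c onto {6:f}
drop 8:c onto {7:c}
ground layer = {0:f, 2:b}
drop-orders for the pieces not yet dropped (sum over which currently-grounded one goes next):
  1 to go: {8} 1
  2 to go: {7,8} 1
  3 to go: {6,7,8} 1
  4 to go: {5,6,7,8} 1
  5 to go: {1,5,6,7,8} 1  {4,5,6,7,8} 1
  6 to go: {0,1,5,6,7,8} 1  {1,4,5,6,7,8} 2  {3,4,5,6,7,8} 1
  7 to go: {0,1,4,5,6,7,8} 3  {1,3,4,5,6,7,8} 3  {2,3,4,5,6,7,8} 1
  if 0:f drops first: 4 orders
  if 2:b drops first: 6 orders
heap linearizations: 10

10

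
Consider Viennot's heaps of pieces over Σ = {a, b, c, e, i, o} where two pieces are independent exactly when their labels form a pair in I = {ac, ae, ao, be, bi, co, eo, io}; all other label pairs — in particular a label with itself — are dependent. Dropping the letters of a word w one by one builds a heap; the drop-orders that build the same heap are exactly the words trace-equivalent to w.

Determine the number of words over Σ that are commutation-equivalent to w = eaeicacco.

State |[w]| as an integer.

108

drop 0:e onto floor
drop 1:a onto floor
drop 2:e onto {0:e}
drop 3:i onto {1:a, 2:e}
drop 4:c onto {3:i}
drop 5:a onto {3:i}
drop 6:c onto {4:c}
drop 7:c onto {6:c}
drop 8:o onto floor
ground layer = {0:e, 1:a, 8:o}
drop-orders for the pieces not yet dropped (sum over which currently-grounded one goes next):
  1 to go: {5} 1  {7} 1  {8} 1
  2 to go: {5,7} 2  {5,8} 2  {6,7} 1  {7,8} 2
  3 to go: {4,6,7} 1  {5,6,7} 3  {5,7,8} 6  {6,7,8} 3
  4 to go: {4,5,6,7} 4  {4,6,7,8} 4  {5,6,7,8} 12
  5 to go: {3,4,5,6,7} 4  {4,5,6,7,8} 20
  6 to go: {1,3,4,5,6,7} 4  {2,3,4,5,6,7} 4  {3,4,5,6,7,8} 24
  7 to go: {0,2,3,4,5,6,7} 4  {1,2,3,4,5,6,7} 8  {1,3,4,5,6,7,8} 28  {2,3,4,5,6,7,8} 28
  if 0:e drops first: 64 orders
  if 1:a drops first: 32 orders
  if 8:o drops first: 12 orders
heap linearizations: 108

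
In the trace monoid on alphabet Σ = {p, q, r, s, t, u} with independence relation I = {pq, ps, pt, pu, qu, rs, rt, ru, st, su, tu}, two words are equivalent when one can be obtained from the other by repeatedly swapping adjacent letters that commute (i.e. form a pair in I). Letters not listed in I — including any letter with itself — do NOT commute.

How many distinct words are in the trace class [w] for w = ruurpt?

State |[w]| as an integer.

60

#0=r has no predecessor
#1=u has no predecessor
#2=u depends on [1:u]
#3=r depends on [0:r]
#4=p depends on [3:r]
#5=t has no predecessor
sources: [0:r, 1:u, 5:t]
N(rest) = Σ N(rest − s) over sources s of rest; N(one piece) = 1:
  size 1 → [2]=1  [4]=1  [5]=1
  size 2 → [1,2]=1  [2,4]=2  [2,5]=2  [3,4]=1  [4,5]=2
  size 3 → [0,3,4]=1  [1,2,4]=3  [1,2,5]=3  [2,3,4]=3  [2,4,5]=6  [3,4,5]=3
  size 4 → [0,2,3,4]=4  [0,3,4,5]=4  [1,2,3,4]=6  [1,2,4,5]=12  [2,3,4,5]=12
  first=0(r) contributes 30
  first=1(u) contributes 20
  first=5(t) contributes 10
|[w]| = 60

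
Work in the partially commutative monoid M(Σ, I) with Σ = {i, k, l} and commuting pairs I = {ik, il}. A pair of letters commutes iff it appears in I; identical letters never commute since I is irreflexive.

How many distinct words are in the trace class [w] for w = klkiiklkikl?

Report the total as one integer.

0(k) covers ∅
1(l) covers 0:k
2(k) covers 1:l
3(i) covers ∅
4(i) covers 3:i
5(k) covers 2:k
6(l) covers 5:k
7(k) covers 6:l
8(i) covers 4:i
9(k) covers 7:k
10(l) covers 9:k
floor of heap: 0:k, 3:i
completions by unplaced set U, small U first (add the entries for U minus each lowest piece of U):
  |U|=1: {8}:1  {10}:1
  |U|=2: {4,8}:1  {8,10}:2  {9,10}:1
  |U|=3: {3,4,8}:1  {4,8,10}:3  {7,9,10}:1  {8,9,10}:3
  |U|=4: {3,4,8,10}:4  {4,8,9,10}:6  {6,7,9,10}:1  {7,8,9,10}:4
  |U|=5: {3,4,8,9,10}:10  {4,7,8,9,10}:10  {5,6,7,9,10}:1  {6,7,8,9,10}:5
  |U|=6: {2,5,6,7,9,10}:1  {3,4,7,8,9,10}:20  {4,6,7,8,9,10}:15  {5,6,7,8,9,10}:6
  |U|=7: {1,2,5,6,7,9,10}:1  {2,5,6,7,8,9,10}:7  {3,4,6,7,8,9,10}:35  {4,5,6,7,8,9,10}:21
  |U|=8: {0,1,2,5,6,7,9,10}:1  {1,2,5,6,7,8,9,10}:8  {2,4,5,6,7,8,9,10}:28  {3,4,5,6,7,8,9,10}:56
  |U|=9: {0,1,2,5,6,7,8,9,10}:9  {1,2,4,5,6,7,8,9,10}:36  {2,3,4,5,6,7,8,9,10}:84
  start at 0(k): 120
  start at 3(i): 45
sum over floor = 165

165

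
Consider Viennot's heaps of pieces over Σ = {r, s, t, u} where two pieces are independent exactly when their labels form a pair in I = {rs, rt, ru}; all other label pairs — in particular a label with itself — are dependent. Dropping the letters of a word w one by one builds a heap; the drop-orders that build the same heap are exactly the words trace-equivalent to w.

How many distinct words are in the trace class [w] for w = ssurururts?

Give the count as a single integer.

120

drop 0:s onto floor
drop 1:s onto {0:s}
drop 2:u onto {1:s}
drop 3:r onto floor
drop 4:u onto {2:u}
drop 5:r onto {3:r}
drop 6:u onto {4:u}
drop 7:r onto {5:r}
drop 8:t onto {6:u}
drop 9:s onto {8:t}
ground layer = {0:s, 3:r}
drop-orders for the pieces not yet dropped (sum over which currently-grounded one goes next):
  1 to go: {7} 1  {9} 1
  2 to go: {5,7} 1  {7,9} 2  {8,9} 1
  3 to go: {3,5,7} 1  {5,7,9} 3  {6,8,9} 1  {7,8,9} 3
  4 to go: {3,5,7,9} 4  {4,6,8,9} 1  {5,7,8,9} 6  {6,7,8,9} 4
  5 to go: {2,4,6,8,9} 1  {3,5,7,8,9} 10  {4,6,7,8,9} 5  {5,6,7,8,9} 10
  6 to go: {1,2,4,6,8,9} 1  {2,4,6,7,8,9} 6  {3,5,6,7,8,9} 20  {4,5,6,7,8,9} 15
  7 to go: {0,1,2,4,6,8,9} 1  {1,2,4,6,7,8,9} 7  {2,4,5,6,7,8,9} 21  {3,4,5,6,7,8,9} 35
  8 to go: {0,1,2,4,6,7,8,9} 8  {1,2,4,5,6,7,8,9} 28  {2,3,4,5,6,7,8,9} 56
  if 0:s drops first: 84 orders
  if 3:r drops first: 36 orders
heap linearizations: 120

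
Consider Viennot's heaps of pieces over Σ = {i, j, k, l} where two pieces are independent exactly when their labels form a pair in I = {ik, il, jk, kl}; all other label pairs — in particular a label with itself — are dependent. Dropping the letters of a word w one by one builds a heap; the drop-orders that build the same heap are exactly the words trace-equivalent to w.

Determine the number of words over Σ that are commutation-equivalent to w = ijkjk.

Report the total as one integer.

10

piece 0:i — minimal
piece 1:j rests on {0:i}
piece 2:k — minimal
piece 3:j rests on {1:j}
piece 4:k rests on {2:k}
minimal pieces: {0:i, 2:k}
ways to finish when only these pieces remain (= sum over removing one remaining piece with nothing left below it):
  1 left: {3}→1  {4}→1
  2 left: {1,3}→1  {2,4}→1  {3,4}→2
  3 left: {0,1,3}→1  {1,3,4}→3  {2,3,4}→3
  placing 0:i first → 6 extensions
  placing 2:k first → 4 extensions
total linear extensions = 10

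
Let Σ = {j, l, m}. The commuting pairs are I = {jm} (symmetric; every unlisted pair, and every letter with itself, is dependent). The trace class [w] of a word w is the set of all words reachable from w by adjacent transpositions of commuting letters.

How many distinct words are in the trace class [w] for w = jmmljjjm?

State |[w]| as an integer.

0(j) covers ∅
1(m) covers ∅
2(m) covers 1:m
3(l) covers 0:j, 2:m
4(j) covers 3:l
5(j) covers 4:j
6(j) covers 5:j
7(m) covers 3:l
floor of heap: 0:j, 1:m
completions by unplaced set U, small U first (add the entries for U minus each lowest piece of U):
  |U|=1: {6}:1  {7}:1
  |U|=2: {5,6}:1  {6,7}:2
  |U|=3: {4,5,6}:1  {5,6,7}:3
  |U|=4: {4,5,6,7}:4
  |U|=5: {3,4,5,6,7}:4
  |U|=6: {0,3,4,5,6,7}:4  {2,3,4,5,6,7}:4
  start at 0(j): 4
  start at 1(m): 8
sum over floor = 12

12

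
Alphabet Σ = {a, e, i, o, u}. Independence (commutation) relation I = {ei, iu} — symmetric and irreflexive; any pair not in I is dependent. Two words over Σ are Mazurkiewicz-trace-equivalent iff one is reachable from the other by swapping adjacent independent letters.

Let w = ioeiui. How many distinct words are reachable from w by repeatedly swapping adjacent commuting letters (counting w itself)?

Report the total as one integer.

6

#0=i has no predecessor
#1=o depends on [0:i]
#2=e depends on [1:o]
#3=i depends on [1:o]
#4=u depends on [2:e]
#5=i depends on [3:i]
sources: [0:i]
N(rest) = Σ N(rest − s) over sources s of rest; N(one piece) = 1:
  size 1 → [4]=1  [5]=1
  size 2 → [2,4]=1  [3,5]=1  [4,5]=2
  size 3 → [2,4,5]=3  [3,4,5]=3
  size 4 → [2,3,4,5]=6
  first=0(i) contributes 6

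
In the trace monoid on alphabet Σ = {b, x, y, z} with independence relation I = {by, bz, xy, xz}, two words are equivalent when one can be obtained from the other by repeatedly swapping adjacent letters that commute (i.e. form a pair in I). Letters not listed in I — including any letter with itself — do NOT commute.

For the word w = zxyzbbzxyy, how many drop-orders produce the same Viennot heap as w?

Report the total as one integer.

0(z) covers ∅
1(x) covers ∅
2(y) covers 0:z
3(z) covers 2:y
4(b) covers 1:x
5(b) covers 4:b
6(z) covers 3:z
7(x) covers 5:b
8(y) covers 6:z
9(y) covers 8:y
floor of heap: 0:z, 1:x
completions by unplaced set U, small U first (add the entries for U minus each lowest piece of U):
  |U|=1: {7}:1  {9}:1
  |U|=2: {5,7}:1  {7,9}:2  {8,9}:1
  |U|=3: {4,5,7}:1  {5,7,9}:3  {6,8,9}:1  {7,8,9}:3
  |U|=4: {1,4,5,7}:1  {3,6,8,9}:1  {4,5,7,9}:4  {5,7,8,9}:6  {6,7,8,9}:4
  |U|=5: {1,4,5,7,9}:5  {2,3,6,8,9}:1  {3,6,7,8,9}:5  {4,5,7,8,9}:10  {5,6,7,8,9}:10
  |U|=6: {0,2,3,6,8,9}:1  {1,4,5,7,8,9}:15  {2,3,6,7,8,9}:6  {3,5,6,7,8,9}:15  {4,5,6,7,8,9}:20
  |U|=7: {0,2,3,6,7,8,9}:7  {1,4,5,6,7,8,9}:35  {2,3,5,6,7,8,9}:21  {3,4,5,6,7,8,9}:35
  |U|=8: {0,2,3,5,6,7,8,9}:28  {1,3,4,5,6,7,8,9}:70  {2,3,4,5,6,7,8,9}:56
  start at 0(z): 126
  start at 1(x): 84
sum over floor = 210

210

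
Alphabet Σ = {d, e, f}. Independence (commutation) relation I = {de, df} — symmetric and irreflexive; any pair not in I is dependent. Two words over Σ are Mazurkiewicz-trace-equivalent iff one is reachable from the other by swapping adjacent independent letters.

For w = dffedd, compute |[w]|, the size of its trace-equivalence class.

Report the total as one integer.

piece 0:d — minimal
piece 1:f — minimal
piece 2:f rests on {1:f}
piece 3:e rests on {2:f}
piece 4:d rests on {0:d}
piece 5:d rests on {4:d}
minimal pieces: {0:d, 1:f}
ways to finish when only these pieces remain (= sum over removing one remaining piece with nothing left below it):
  1 left: {3}→1  {5}→1
  2 left: {2,3}→1  {3,5}→2  {4,5}→1
  3 left: {0,4,5}→1  {1,2,3}→1  {2,3,5}→3  {3,4,5}→3
  4 left: {0,3,4,5}→4  {1,2,3,5}→4  {2,3,4,5}→6
  placing 0:d first → 10 extensions
  placing 1:f first → 10 extensions
total linear extensions = 20

20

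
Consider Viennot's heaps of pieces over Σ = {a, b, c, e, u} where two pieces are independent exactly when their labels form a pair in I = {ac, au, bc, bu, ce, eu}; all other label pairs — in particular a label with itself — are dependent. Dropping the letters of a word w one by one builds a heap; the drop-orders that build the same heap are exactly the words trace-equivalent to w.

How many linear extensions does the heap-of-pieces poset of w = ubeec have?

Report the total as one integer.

piece 0:u — minimal
piece 1:b — minimal
piece 2:e rests on {1:b}
piece 3:e rests on {2:e}
piece 4:c rests on {0:u}
minimal pieces: {0:u, 1:b}
ways to finish when only these pieces remain (= sum over removing one remaining piece with nothing left below it):
  1 left: {3}→1  {4}→1
  2 left: {0,4}→1  {2,3}→1  {3,4}→2
  3 left: {0,3,4}→3  {1,2,3}→1  {2,3,4}→3
  placing 0:u first → 4 extensions
  placing 1:b first → 6 extensions
total linear extensions = 10

10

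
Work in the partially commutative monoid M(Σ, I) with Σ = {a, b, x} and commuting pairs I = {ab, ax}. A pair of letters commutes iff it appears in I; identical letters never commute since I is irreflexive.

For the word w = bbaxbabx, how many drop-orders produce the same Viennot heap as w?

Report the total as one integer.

0(b) covers ∅
1(b) covers 0:b
2(a) covers ∅
3(x) covers 1:b
4(b) covers 3:x
5(a) covers 2:a
6(b) covers 4:b
7(x) covers 6:b
floor of heap: 0:b, 2:a
completions by unplaced set U, small U first (add the entries for U minus each lowest piece of U):
  |U|=1: {5}:1  {7}:1
  |U|=2: {2,5}:1  {5,7}:2  {6,7}:1
  |U|=3: {2,5,7}:3  {4,6,7}:1  {5,6,7}:3
  |U|=4: {2,5,6,7}:6  {3,4,6,7}:1  {4,5,6,7}:4
  |U|=5: {1,3,4,6,7}:1  {2,4,5,6,7}:10  {3,4,5,6,7}:5
  |U|=6: {0,1,3,4,6,7}:1  {1,3,4,5,6,7}:6  {2,3,4,5,6,7}:15
  start at 0(b): 21
  start at 2(a): 7
sum over floor = 28

28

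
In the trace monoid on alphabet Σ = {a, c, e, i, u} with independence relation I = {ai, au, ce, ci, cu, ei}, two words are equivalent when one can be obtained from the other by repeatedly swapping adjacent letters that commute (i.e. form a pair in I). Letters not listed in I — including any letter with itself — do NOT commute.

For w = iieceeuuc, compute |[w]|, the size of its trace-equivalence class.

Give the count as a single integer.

360

piece 0:i — minimal
piece 1:i rests on {0:i}
piece 2:e — minimal
piece 3:c — minimal
piece 4:e rests on {2:e}
piece 5:e rests on {4:e}
piece 6:u rests on {1:i, 5:e}
piece 7:u rests on {6:u}
piece 8:c rests on {3:c}
minimal pieces: {0:i, 2:e, 3:c}
ways to finish when only these pieces remain (= sum over removing one remaining piece with nothing left below it):
  1 left: {7}→1  {8}→1
  2 left: {3,8}→1  {6,7}→1  {7,8}→2
  3 left: {1,6,7}→1  {3,7,8}→3  {5,6,7}→1  {6,7,8}→3
  4 left: {0,1,6,7}→1  {1,5,6,7}→2  {1,6,7,8}→4  {3,6,7,8}→6  {4,5,6,7}→1  {5,6,7,8}→4
  5 left: {0,1,5,6,7}→3  {0,1,6,7,8}→5  {1,3,6,7,8}→10  {1,4,5,6,7}→3  {1,5,6,7,8}→10  {2,4,5,6,7}→1  {3,5,6,7,8}→10  {4,5,6,7,8}→5
  6 left: {0,1,3,6,7,8}→15  {0,1,4,5,6,7}→6  {0,1,5,6,7,8}→18  {1,2,4,5,6,7}→4  {1,3,5,6,7,8}→30  {1,4,5,6,7,8}→18  {2,4,5,6,7,8}→6  {3,4,5,6,7,8}→15
  7 left: {0,1,2,4,5,6,7}→10  {0,1,3,5,6,7,8}→63  {0,1,4,5,6,7,8}→42  {1,2,4,5,6,7,8}→28  {1,3,4,5,6,7,8}→63  {2,3,4,5,6,7,8}→21
  placing 0:i first → 112 extensions
  placing 2:e first → 168 extensions
  placing 3:c first → 80 extensions
total linear extensions = 360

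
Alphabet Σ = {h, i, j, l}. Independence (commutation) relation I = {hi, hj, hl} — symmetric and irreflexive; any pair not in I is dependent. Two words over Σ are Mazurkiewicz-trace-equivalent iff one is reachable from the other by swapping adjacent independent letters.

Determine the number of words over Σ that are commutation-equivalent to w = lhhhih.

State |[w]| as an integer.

15

0(l) covers ∅
1(h) covers ∅
2(h) covers 1:h
3(h) covers 2:h
4(i) covers 0:l
5(h) covers 3:h
floor of heap: 0:l, 1:h
completions by unplaced set U, small U first (add the entries for U minus each lowest piece of U):
  |U|=1: {4}:1  {5}:1
  |U|=2: {0,4}:1  {3,5}:1  {4,5}:2
  |U|=3: {0,4,5}:3  {2,3,5}:1  {3,4,5}:3
  |U|=4: {0,3,4,5}:6  {1,2,3,5}:1  {2,3,4,5}:4
  start at 0(l): 5
  start at 1(h): 10
sum over floor = 15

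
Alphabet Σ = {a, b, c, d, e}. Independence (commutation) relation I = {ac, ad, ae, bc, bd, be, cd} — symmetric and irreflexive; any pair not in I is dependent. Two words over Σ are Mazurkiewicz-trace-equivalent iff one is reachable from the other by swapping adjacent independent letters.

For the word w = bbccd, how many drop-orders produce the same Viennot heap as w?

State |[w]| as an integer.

30

0(b) covers ∅
1(b) covers 0:b
2(c) covers ∅
3(c) covers 2:c
4(d) covers ∅
floor of heap: 0:b, 2:c, 4:d
completions by unplaced set U, small U first (add the entries for U minus each lowest piece of U):
  |U|=1: {1}:1  {3}:1  {4}:1
  |U|=2: {0,1}:1  {1,3}:2  {1,4}:2  {2,3}:1  {3,4}:2
  |U|=3: {0,1,3}:3  {0,1,4}:3  {1,2,3}:3  {1,3,4}:6  {2,3,4}:3
  start at 0(b): 12
  start at 2(c): 12
  start at 4(d): 6
sum over floor = 30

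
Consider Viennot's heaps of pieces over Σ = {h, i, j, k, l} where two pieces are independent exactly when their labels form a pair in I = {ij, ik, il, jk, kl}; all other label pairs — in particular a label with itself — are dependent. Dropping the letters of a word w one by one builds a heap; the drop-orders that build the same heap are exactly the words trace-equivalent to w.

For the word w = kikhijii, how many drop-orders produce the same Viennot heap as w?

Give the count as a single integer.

12

#0=k has no predecessor
#1=i has no predecessor
#2=k depends on [0:k]
#3=h depends on [1:i, 2:k]
#4=i depends on [3:h]
#5=j depends on [3:h]
#6=i depends on [4:i]
#7=i depends on [6:i]
sources: [0:k, 1:i]
N(rest) = Σ N(rest − s) over sources s of rest; N(one piece) = 1:
  size 1 → [5]=1  [7]=1
  size 2 → [5,7]=2  [6,7]=1
  size 3 → [4,6,7]=1  [5,6,7]=3
  size 4 → [4,5,6,7]=4
  size 5 → [3,4,5,6,7]=4
  size 6 → [1,3,4,5,6,7]=4  [2,3,4,5,6,7]=4
  first=0(k) contributes 8
  first=1(i) contributes 4
|[w]| = 12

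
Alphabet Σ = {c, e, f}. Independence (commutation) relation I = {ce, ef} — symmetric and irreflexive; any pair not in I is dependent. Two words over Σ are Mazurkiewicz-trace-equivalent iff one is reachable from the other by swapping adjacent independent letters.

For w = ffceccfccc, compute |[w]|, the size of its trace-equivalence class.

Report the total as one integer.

10

0(f) covers ∅
1(f) covers 0:f
2(c) covers 1:f
3(e) covers ∅
4(c) covers 2:c
5(c) covers 4:c
6(f) covers 5:c
7(c) covers 6:f
8(c) covers 7:c
9(c) covers 8:c
floor of heap: 0:f, 3:e
completions by unplaced set U, small U first (add the entries for U minus each lowest piece of U):
  |U|=1: {3}:1  {9}:1
  |U|=2: {3,9}:2  {8,9}:1
  |U|=3: {3,8,9}:3  {7,8,9}:1
  |U|=4: {3,7,8,9}:4  {6,7,8,9}:1
  |U|=5: {3,6,7,8,9}:5  {5,6,7,8,9}:1
  |U|=6: {3,5,6,7,8,9}:6  {4,5,6,7,8,9}:1
  |U|=7: {2,4,5,6,7,8,9}:1  {3,4,5,6,7,8,9}:7
  |U|=8: {1,2,4,5,6,7,8,9}:1  {2,3,4,5,6,7,8,9}:8
  start at 0(f): 9
  start at 3(e): 1
sum over floor = 10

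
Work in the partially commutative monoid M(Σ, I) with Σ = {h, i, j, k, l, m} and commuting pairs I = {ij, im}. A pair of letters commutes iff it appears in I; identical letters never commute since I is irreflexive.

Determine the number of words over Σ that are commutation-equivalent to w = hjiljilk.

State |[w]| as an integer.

4

drop 0:h onto floor
drop 1:j onto {0:h}
drop 2:i onto {0:h}
drop 3:l onto {1:j, 2:i}
drop 4:j onto {3:l}
drop 5:i onto {3:l}
drop 6:l onto {4:j, 5:i}
drop 7:k onto {6:l}
ground layer = {0:h}
drop-orders for the pieces not yet dropped (sum over which currently-grounded one goes next):
  1 to go: {7} 1
  2 to go: {6,7} 1
  3 to go: {4,6,7} 1  {5,6,7} 1
  4 to go: {4,5,6,7} 2
  5 to go: {3,4,5,6,7} 2
  6 to go: {1,3,4,5,6,7} 2  {2,3,4,5,6,7} 2
  if 0:h drops first: 4 orders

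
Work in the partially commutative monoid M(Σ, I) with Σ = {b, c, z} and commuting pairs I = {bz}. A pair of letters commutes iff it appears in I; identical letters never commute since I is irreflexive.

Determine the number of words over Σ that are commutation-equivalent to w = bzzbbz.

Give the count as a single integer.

20

0(b) covers ∅
1(z) covers ∅
2(z) covers 1:z
3(b) covers 0:b
4(b) covers 3:b
5(z) covers 2:z
floor of heap: 0:b, 1:z
completions by unplaced set U, small U first (add the entries for U minus each lowest piece of U):
  |U|=1: {4}:1  {5}:1
  |U|=2: {2,5}:1  {3,4}:1  {4,5}:2
  |U|=3: {0,3,4}:1  {1,2,5}:1  {2,4,5}:3  {3,4,5}:3
  |U|=4: {0,3,4,5}:4  {1,2,4,5}:4  {2,3,4,5}:6
  start at 0(b): 10
  start at 1(z): 10
sum over floor = 20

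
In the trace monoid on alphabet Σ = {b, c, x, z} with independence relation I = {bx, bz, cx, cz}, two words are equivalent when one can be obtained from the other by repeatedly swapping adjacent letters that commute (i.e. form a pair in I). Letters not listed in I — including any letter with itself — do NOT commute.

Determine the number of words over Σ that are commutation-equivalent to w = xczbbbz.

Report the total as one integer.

piece 0:x — minimal
piece 1:c — minimal
piece 2:z rests on {0:x}
piece 3:b rests on {1:c}
piece 4:b rests on {3:b}
piece 5:b rests on {4:b}
piece 6:z rests on {2:z}
minimal pieces: {0:x, 1:c}
ways to finish when only these pieces remain (= sum over removing one remaining piece with nothing left below it):
  1 left: {5}→1  {6}→1
  2 left: {2,6}→1  {4,5}→1  {5,6}→2
  3 left: {0,2,6}→1  {2,5,6}→3  {3,4,5}→1  {4,5,6}→3
  4 left: {0,2,5,6}→4  {1,3,4,5}→1  {2,4,5,6}→6  {3,4,5,6}→4
  5 left: {0,2,4,5,6}→10  {1,3,4,5,6}→5  {2,3,4,5,6}→10
  placing 0:x first → 15 extensions
  placing 1:c first → 20 extensions
total linear extensions = 35

35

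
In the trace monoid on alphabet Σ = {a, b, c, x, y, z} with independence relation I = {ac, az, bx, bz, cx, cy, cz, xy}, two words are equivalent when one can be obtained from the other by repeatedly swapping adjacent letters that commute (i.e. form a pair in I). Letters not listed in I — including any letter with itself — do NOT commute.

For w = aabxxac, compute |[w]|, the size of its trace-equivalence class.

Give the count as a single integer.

9

drop 0:a onto floor
drop 1:a onto {0:a}
drop 2:b onto {1:a}
drop 3:x onto {1:a}
drop 4:x onto {3:x}
drop 5:a onto {2:b, 4:x}
drop 6:c onto {2:b}
ground layer = {0:a}
drop-orders for the pieces not yet dropped (sum over which currently-grounded one goes next):
  1 to go: {5} 1  {6} 1
  2 to go: {4,5} 1  {5,6} 2
  3 to go: {2,5,6} 2  {3,4,5} 1  {4,5,6} 3
  4 to go: {2,4,5,6} 5  {3,4,5,6} 4
  5 to go: {2,3,4,5,6} 9
  if 0:a drops first: 9 orders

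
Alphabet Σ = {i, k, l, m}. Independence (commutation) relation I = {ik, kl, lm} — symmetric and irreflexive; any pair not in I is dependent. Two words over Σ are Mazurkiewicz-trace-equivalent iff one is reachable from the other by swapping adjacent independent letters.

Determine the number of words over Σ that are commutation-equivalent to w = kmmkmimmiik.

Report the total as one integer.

#0=k has no predecessor
#1=m depends on [0:k]
#2=m depends on [1:m]
#3=k depends on [2:m]
#4=m depends on [3:k]
#5=i depends on [4:m]
#6=m depends on [5:i]
#7=m depends on [6:m]
#8=i depends on [7:m]
#9=i depends on [8:i]
#10=k depends on [7:m]
sources: [0:k]
N(rest) = Σ N(rest − s) over sources s of rest; N(one piece) = 1:
  size 1 → [9]=1  [10]=1
  size 2 → [8,9]=1  [9,10]=2
  size 3 → [8,9,10]=3
  size 4 → [7,8,9,10]=3
  size 5 → [6,7,8,9,10]=3
  size 6 → [5,6,7,8,9,10]=3
  size 7 → [4,5,6,7,8,9,10]=3
  size 8 → [3,4,5,6,7,8,9,10]=3
  size 9 → [2,3,4,5,6,7,8,9,10]=3
  first=0(k) contributes 3

3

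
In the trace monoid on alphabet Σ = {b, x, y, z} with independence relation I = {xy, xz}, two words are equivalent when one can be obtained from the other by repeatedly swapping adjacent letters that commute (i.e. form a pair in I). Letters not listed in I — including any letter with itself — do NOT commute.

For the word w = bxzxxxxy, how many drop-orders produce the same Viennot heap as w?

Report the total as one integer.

piece 0:b — minimal
piece 1:x rests on {0:b}
piece 2:z rests on {0:b}
piece 3:x rests on {1:x}
piece 4:x rests on {3:x}
piece 5:x rests on {4:x}
piece 6:x rests on {5:x}
piece 7:y rests on {2:z}
minimal pieces: {0:b}
ways to finish when only these pieces remain (= sum over removing one remaining piece with nothing left below it):
  1 left: {6}→1  {7}→1
  2 left: {2,7}→1  {5,6}→1  {6,7}→2
  3 left: {2,6,7}→3  {4,5,6}→1  {5,6,7}→3
  4 left: {2,5,6,7}→6  {3,4,5,6}→1  {4,5,6,7}→4
  5 left: {1,3,4,5,6}→1  {2,4,5,6,7}→10  {3,4,5,6,7}→5
  6 left: {1,3,4,5,6,7}→6  {2,3,4,5,6,7}→15
  placing 0:b first → 21 extensions

21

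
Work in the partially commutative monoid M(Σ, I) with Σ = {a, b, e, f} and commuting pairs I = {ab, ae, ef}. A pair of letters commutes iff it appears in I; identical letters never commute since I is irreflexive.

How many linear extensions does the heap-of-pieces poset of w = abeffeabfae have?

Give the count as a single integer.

139

piece 0:a — minimal
piece 1:b — minimal
piece 2:e rests on {1:b}
piece 3:f rests on {0:a, 1:b}
piece 4:f rests on {3:f}
piece 5:e rests on {2:e}
piece 6:a rests on {4:f}
piece 7:b rests on {4:f, 5:e}
piece 8:f rests on {6:a, 7:b}
piece 9:a rests on {8:f}
piece 10:e rests on {7:b}
minimal pieces: {0:a, 1:b}
ways to finish when only these pieces remain (= sum over removing one remaining piece with nothing left below it):
  1 left: {9}→1  {10}→1
  2 left: {8,9}→1  {9,10}→2
  3 left: {6,8,9}→1  {8,9,10}→3
  4 left: {6,8,9,10}→4  {7,8,9,10}→3
  5 left: {5,7,8,9,10}→3  {6,7,8,9,10}→7
  6 left: {2,5,7,8,9,10}→3  {4,6,7,8,9,10}→7  {5,6,7,8,9,10}→10
  7 left: {2,5,6,7,8,9,10}→13  {3,4,6,7,8,9,10}→7  {4,5,6,7,8,9,10}→17
  8 left: {0,3,4,6,7,8,9,10}→7  {2,4,5,6,7,8,9,10}→30  {3,4,5,6,7,8,9,10}→24
  9 left: {0,3,4,5,6,7,8,9,10}→31  {2,3,4,5,6,7,8,9,10}→54
  placing 0:a first → 54 extensions
  placing 1:b first → 85 extensions
total linear extensions = 139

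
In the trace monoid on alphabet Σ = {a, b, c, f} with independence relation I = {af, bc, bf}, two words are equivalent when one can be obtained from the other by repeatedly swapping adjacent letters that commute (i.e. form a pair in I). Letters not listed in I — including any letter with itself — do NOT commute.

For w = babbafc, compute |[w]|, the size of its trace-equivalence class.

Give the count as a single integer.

6

0(b) covers ∅
1(a) covers 0:b
2(b) covers 1:a
3(b) covers 2:b
4(a) covers 3:b
5(f) covers ∅
6(c) covers 4:a, 5:f
floor of heap: 0:b, 5:f
completions by unplaced set U, small U first (add the entries for U minus each lowest piece of U):
  |U|=1: {6}:1
  |U|=2: {4,6}:1  {5,6}:1
  |U|=3: {3,4,6}:1  {4,5,6}:2
  |U|=4: {2,3,4,6}:1  {3,4,5,6}:3
  |U|=5: {1,2,3,4,6}:1  {2,3,4,5,6}:4
  start at 0(b): 5
  start at 5(f): 1
sum over floor = 6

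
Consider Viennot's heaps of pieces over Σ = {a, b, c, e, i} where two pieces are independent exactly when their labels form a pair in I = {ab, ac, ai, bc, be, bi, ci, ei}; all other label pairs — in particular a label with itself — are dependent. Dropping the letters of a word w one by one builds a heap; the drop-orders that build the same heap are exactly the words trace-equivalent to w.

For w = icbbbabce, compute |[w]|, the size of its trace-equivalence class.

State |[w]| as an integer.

0(i) covers ∅
1(c) covers ∅
2(b) covers ∅
3(b) covers 2:b
4(b) covers 3:b
5(a) covers ∅
6(b) covers 4:b
7(c) covers 1:c
8(e) covers 5:a, 7:c
floor of heap: 0:i, 1:c, 2:b, 5:a
completions by unplaced set U, small U first (add the entries for U minus each lowest piece of U):
  |U|=1: {0}:1  {6}:1  {8}:1
  |U|=2: {0,6}:2  {0,8}:2  {4,6}:1  {5,8}:1  {6,8}:2  {7,8}:1
  |U|=3: {0,4,6}:3  {0,5,8}:3  {0,6,8}:6  {0,7,8}:3  {1,7,8}:1  {3,4,6}:1  {4,6,8}:3  {5,6,8}:3  {5,7,8}:2  {6,7,8}:3
  |U|=4: {0,1,7,8}:4  {0,3,4,6}:4  {0,4,6,8}:12  {0,5,6,8}:12  {0,5,7,8}:8  {0,6,7,8}:12  {1,5,7,8}:3  {1,6,7,8}:4  {2,3,4,6}:1  {3,4,6,8}:4  {4,5,6,8}:6  {4,6,7,8}:6  {5,6,7,8}:8
  |U|=5: {0,1,5,7,8}:15  {0,1,6,7,8}:20  {0,2,3,4,6}:5  {0,3,4,6,8}:20  {0,4,5,6,8}:30  {0,4,6,7,8}:30  {0,5,6,7,8}:40  {1,4,6,7,8}:10  {1,5,6,7,8}:15  {2,3,4,6,8}:5  {3,4,5,6,8}:10  {3,4,6,7,8}:10  {4,5,6,7,8}:20
  |U|=6: {0,1,4,6,7,8}:60  {0,1,5,6,7,8}:90  {0,2,3,4,6,8}:30  {0,3,4,5,6,8}:60  {0,3,4,6,7,8}:60  {0,4,5,6,7,8}:120  {1,3,4,6,7,8}:20  {1,4,5,6,7,8}:45  {2,3,4,5,6,8}:15  {2,3,4,6,7,8}:15  {3,4,5,6,7,8}:40
  |U|=7: {0,1,3,4,6,7,8}:140  {0,1,4,5,6,7,8}:315  {0,2,3,4,5,6,8}:105  {0,2,3,4,6,7,8}:105  {0,3,4,5,6,7,8}:280  {1,2,3,4,6,7,8}:35  {1,3,4,5,6,7,8}:105  {2,3,4,5,6,7,8}:70
  start at 0(i): 210
  start at 1(c): 560
  start at 2(b): 840
  start at 5(a): 280
sum over floor = 1890

1890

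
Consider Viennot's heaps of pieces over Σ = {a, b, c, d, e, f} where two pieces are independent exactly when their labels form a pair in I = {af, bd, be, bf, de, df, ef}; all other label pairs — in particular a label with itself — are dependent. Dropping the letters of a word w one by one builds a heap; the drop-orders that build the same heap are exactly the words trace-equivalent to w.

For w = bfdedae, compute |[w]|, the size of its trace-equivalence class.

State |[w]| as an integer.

#0=b has no predecessor
#1=f has no predecessor
#2=d has no predecessor
#3=e has no predecessor
#4=d depends on [2:d]
#5=a depends on [0:b, 3:e, 4:d]
#6=e depends on [5:a]
sources: [0:b, 1:f, 2:d, 3:e]
N(rest) = Σ N(rest − s) over sources s of rest; N(one piece) = 1:
  size 1 → [1]=1  [6]=1
  size 2 → [1,6]=2  [5,6]=1
  size 3 → [0,5,6]=1  [1,5,6]=3  [3,5,6]=1  [4,5,6]=1
  size 4 → [0,1,5,6]=4  [0,3,5,6]=2  [0,4,5,6]=2  [1,3,5,6]=4  [1,4,5,6]=4  [2,4,5,6]=1  [3,4,5,6]=2
  size 5 → [0,1,3,5,6]=10  [0,1,4,5,6]=10  [0,2,4,5,6]=3  [0,3,4,5,6]=6  [1,2,4,5,6]=5  [1,3,4,5,6]=10  [2,3,4,5,6]=3
  first=0(b) contributes 18
  first=1(f) contributes 12
  first=2(d) contributes 36
  first=3(e) contributes 18
|[w]| = 84

84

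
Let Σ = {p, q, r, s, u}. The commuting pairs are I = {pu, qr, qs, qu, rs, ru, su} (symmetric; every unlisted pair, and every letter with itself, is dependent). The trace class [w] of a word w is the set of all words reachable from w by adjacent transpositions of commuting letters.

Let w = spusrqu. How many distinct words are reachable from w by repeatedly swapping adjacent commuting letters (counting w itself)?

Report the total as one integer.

126

0(s) covers ∅
1(p) covers 0:s
2(u) covers ∅
3(s) covers 1:p
4(r) covers 1:p
5(q) covers 1:p
6(u) covers 2:u
floor of heap: 0:s, 2:u
completions by unplaced set U, small U first (add the entries for U minus each lowest piece of U):
  |U|=1: {3}:1  {4}:1  {5}:1  {6}:1
  |U|=2: {2,6}:1  {3,4}:2  {3,5}:2  {3,6}:2  {4,5}:2  {4,6}:2  {5,6}:2
  |U|=3: {2,3,6}:3  {2,4,6}:3  {2,5,6}:3  {3,4,5}:6  {3,4,6}:6  {3,5,6}:6  {4,5,6}:6
  |U|=4: {1,3,4,5}:6  {2,3,4,6}:12  {2,3,5,6}:12  {2,4,5,6}:12  {3,4,5,6}:24
  |U|=5: {0,1,3,4,5}:6  {1,3,4,5,6}:30  {2,3,4,5,6}:60
  start at 0(s): 90
  start at 2(u): 36
sum over floor = 126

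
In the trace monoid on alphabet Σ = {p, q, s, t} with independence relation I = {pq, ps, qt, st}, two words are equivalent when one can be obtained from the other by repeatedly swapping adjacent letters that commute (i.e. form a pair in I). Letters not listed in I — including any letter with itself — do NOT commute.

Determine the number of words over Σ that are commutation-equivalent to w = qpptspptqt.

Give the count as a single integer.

120

#0=q has no predecessor
#1=p has no predecessor
#2=p depends on [1:p]
#3=t depends on [2:p]
#4=s depends on [0:q]
#5=p depends on [3:t]
#6=p depends on [5:p]
#7=t depends on [6:p]
#8=q depends on [4:s]
#9=t depends on [7:t]
sources: [0:q, 1:p]
N(rest) = Σ N(rest − s) over sources s of rest; N(one piece) = 1:
  size 1 → [8]=1  [9]=1
  size 2 → [4,8]=1  [7,9]=1  [8,9]=2
  size 3 → [0,4,8]=1  [4,8,9]=3  [6,7,9]=1  [7,8,9]=3
  size 4 → [0,4,8,9]=4  [4,7,8,9]=6  [5,6,7,9]=1  [6,7,8,9]=4
  size 5 → [0,4,7,8,9]=10  [3,5,6,7,9]=1  [4,6,7,8,9]=10  [5,6,7,8,9]=5
  size 6 → [0,4,6,7,8,9]=20  [2,3,5,6,7,9]=1  [3,5,6,7,8,9]=6  [4,5,6,7,8,9]=15
  size 7 → [0,4,5,6,7,8,9]=35  [1,2,3,5,6,7,9]=1  [2,3,5,6,7,8,9]=7  [3,4,5,6,7,8,9]=21
  size 8 → [0,3,4,5,6,7,8,9]=56  [1,2,3,5,6,7,8,9]=8  [2,3,4,5,6,7,8,9]=28
  first=0(q) contributes 36
  first=1(p) contributes 84
|[w]| = 120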